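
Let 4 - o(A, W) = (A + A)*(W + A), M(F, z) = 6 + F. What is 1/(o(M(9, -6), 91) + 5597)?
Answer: 1/2421 ≈ 0.00041305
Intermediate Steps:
o(A, W) = 4 - 2*A*(A + W) (o(A, W) = 4 - (A + A)*(W + A) = 4 - 2*A*(A + W))
1/(o(M(9, -6), 91) + 5597) = 1/((4 - 2*(6 + 9)² - 2*(6 + 9)*91) + 5597) = 1/((4 - 2*15² - 2*15*91) + 5597) = 1/((4 - 2*225 - 2730) + 5597) = 1/((4 - 450 - 2730) + 5597) = 1/(-3176 + 5597) = 1/2421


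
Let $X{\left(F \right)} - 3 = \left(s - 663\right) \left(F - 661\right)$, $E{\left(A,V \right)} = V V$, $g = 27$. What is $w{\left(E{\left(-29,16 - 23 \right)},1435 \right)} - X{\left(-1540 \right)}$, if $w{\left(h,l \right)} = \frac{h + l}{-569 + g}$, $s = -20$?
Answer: $- \frac{407391248}{271} \approx -1.5033 \cdot 10^{6}$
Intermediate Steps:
$E{\left(A,V \right)} = V^{2}$
$w{\left(h,l \right)} = - \frac{h}{542} - \frac{l}{542}$ ($w{\left(h,l \right)} = \frac{h + l}{-569 + 27} = \frac{h + l}{-542} = \left(h + l\right) \left(- \frac{1}{542}\right) = - \frac{h}{542} - \frac{l}{542}$)
$X{\left(F \right)} = 451466 - 683 F$ ($X{\left(F \right)} = 3 + \left(-20 - 663\right) \left(F - 661\right) = 3 - 683 \left(-661 + F\right) = 3 - \left(-451463 + 683 F\right) = 451466 - 683 F$)
$w{\left(E{\left(-29,16 - 23 \right)},1435 \right)} - X{\left(-1540 \right)} = \left(- \frac{\left(16 - 23\right)^{2}}{542} - \frac{1435}{542}\right) - \left(451466 - -1051820\right) = \left(- \frac{\left(16 - 23\right)^{2}}{542} - \frac{1435}{542}\right) - \left(451466 + 1051820\right) = \left(- \frac{\left(-7\right)^{2}}{542} - \frac{1435}{542}\right) - 1503286 = \left(\left(- \frac{1}{542}\right) 49 - \frac{1435}{542}\right) - 1503286 = \left(- \frac{49}{542} - \frac{1435}{542}\right) - 1503286 = - \frac{742}{271} - 1503286 = - \frac{407391248}{271}$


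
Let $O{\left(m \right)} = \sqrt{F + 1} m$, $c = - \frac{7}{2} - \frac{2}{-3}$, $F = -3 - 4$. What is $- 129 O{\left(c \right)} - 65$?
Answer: $-65 + \frac{731 i \sqrt{6}}{2} \approx -65.0 + 895.29 i$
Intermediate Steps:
$F = -7$
$c = - \frac{17}{6}$ ($c = \left(-7\right) \frac{1}{2} - - \frac{2}{3} = - \frac{7}{2} + \frac{2}{3} = - \frac{17}{6} \approx -2.8333$)
$O{\left(m \right)} = i m \sqrt{6}$ ($O{\left(m \right)} = \sqrt{-7 + 1} m = \sqrt{-6} m = i \sqrt{6} m = i m \sqrt{6}$)
$- 129 O{\left(c \right)} - 65 = - 129 i \left(- \frac{17}{6}\right) \sqrt{6} - 65 = - 129 \left(- \frac{17 i \sqrt{6}}{6}\right) - 65 = \frac{731 i \sqrt{6}}{2} - 65 = -65 + \frac{731 i \sqrt{6}}{2}$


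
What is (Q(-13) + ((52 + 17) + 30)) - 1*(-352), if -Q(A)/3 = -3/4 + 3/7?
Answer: 12655/28 ≈ 451.96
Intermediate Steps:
Q(A) = 27/28 (Q(A) = -3*(-3/4 + 3/7) = -3*(-3*¼ + 3*(⅐)) = -3*(-¾ + 3/7) = -3*(-9/28) = 27/28)
(Q(-13) + ((52 + 17) + 30)) - 1*(-352) = (27/28 + ((52 + 17) + 30)) - 1*(-352) = (27/28 + (69 + 30)) + 352 = (27/28 + 99) + 352 = 2799/28 + 352 = 12655/28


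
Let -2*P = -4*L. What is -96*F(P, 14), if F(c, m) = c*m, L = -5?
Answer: 13440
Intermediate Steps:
P = -10 (P = -(-2)*(-5) = -½*20 = -10)
-96*F(P, 14) = -(-960)*14 = -96*(-140) = 13440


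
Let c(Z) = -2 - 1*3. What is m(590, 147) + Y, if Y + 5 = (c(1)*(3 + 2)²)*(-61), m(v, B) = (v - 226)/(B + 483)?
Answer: 342926/45 ≈ 7620.6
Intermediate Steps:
c(Z) = -5 (c(Z) = -2 - 3 = -5)
m(v, B) = (-226 + v)/(483 + B)
Y = 7620 (Y = -5 - 5*(3 + 2)²*(-61) = -5 - 5*5²*(-61) = -5 - 5*25*(-61) = -5 - 125*(-61) = -5 + 7625 = 7620)
m(590, 147) + Y = (-226 + 590)/(483 + 147) + 7620 = 364/630 + 7620 = (1/630)*364 + 7620 = 26/45 + 7620 = 342926/45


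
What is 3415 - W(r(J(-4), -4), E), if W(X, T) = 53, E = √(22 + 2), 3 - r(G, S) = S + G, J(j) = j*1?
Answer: 3362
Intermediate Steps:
J(j) = j
r(G, S) = 3 - G - S (r(G, S) = 3 - (S + G) = 3 - (G + S) = 3 + (-G - S) = 3 - G - S)
E = 2*√6 (E = √24 = 2*√6 ≈ 4.8990)
3415 - W(r(J(-4), -4), E) = 3415 - 1*53 = 3415 - 53 = 3362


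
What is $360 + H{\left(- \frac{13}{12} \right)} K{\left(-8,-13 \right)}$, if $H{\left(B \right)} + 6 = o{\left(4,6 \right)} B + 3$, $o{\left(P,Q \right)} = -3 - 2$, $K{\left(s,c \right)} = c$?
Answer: $\frac{3943}{12} \approx 328.58$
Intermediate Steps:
$o{\left(P,Q \right)} = -5$ ($o{\left(P,Q \right)} = -3 - 2 = -5$)
$H{\left(B \right)} = -3 - 5 B$ ($H{\left(B \right)} = -6 - \left(-3 + 5 B\right) = -3 - 5 B$)
$360 + H{\left(- \frac{13}{12} \right)} K{\left(-8,-13 \right)} = 360 + \left(-3 - 5 \left(- \frac{13}{12}\right)\right) \left(-13\right) = 360 + \left(-3 - 5 \left(\left(-13\right) \frac{1}{12}\right)\right) \left(-13\right) = 360 + \left(-3 - - \frac{65}{12}\right) \left(-13\right) = 360 + \left(-3 + \frac{65}{12}\right) \left(-13\right) = 360 + \frac{29}{12} \left(-13\right) = 360 - \frac{377}{12} = \frac{3943}{12}$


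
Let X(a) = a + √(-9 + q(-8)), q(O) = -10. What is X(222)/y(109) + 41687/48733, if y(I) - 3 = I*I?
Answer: 253113517/289571486 + I*√19/11884 ≈ 0.8741 + 0.00036679*I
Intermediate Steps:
y(I) = 3 + I² (y(I) = 3 + I*I = 3 + I²)
X(a) = a + I*√19 (X(a) = a + √(-9 - 10) = a + √(-19) = a + I*√19)
X(222)/y(109) + 41687/48733 = (222 + I*√19)/(3 + 109²) + 41687/48733 = (222 + I*√19)/(3 + 11881) + 41687*(1/48733) = (222 + I*√19)/11884 + 41687/48733 = (222 + I*√19)*(1/11884) + 41687/48733 = (111/5942 + I*√19/11884) + 41687/48733 = 253113517/289571486 + I*√19/11884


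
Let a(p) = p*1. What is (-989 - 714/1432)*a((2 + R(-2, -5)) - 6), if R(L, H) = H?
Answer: 6376329/716 ≈ 8905.5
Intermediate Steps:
a(p) = p
(-989 - 714/1432)*a((2 + R(-2, -5)) - 6) = (-989 - 714/1432)*((2 - 5) - 6) = (-989 - 714*1/1432)*(-3 - 6) = (-989 - 357/716)*(-9) = -708481/716*(-9) = 6376329/716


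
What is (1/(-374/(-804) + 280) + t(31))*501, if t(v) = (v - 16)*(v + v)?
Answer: 52532411112/112747 ≈ 4.6593e+5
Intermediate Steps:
t(v) = 2*v*(-16 + v) (t(v) = (-16 + v)*(2*v) = 2*v*(-16 + v))
(1/(-374/(-804) + 280) + t(31))*501 = (1/(-374/(-804) + 280) + 2*31*(-16 + 31))*501 = (1/(-374*(-1/804) + 280) + 2*31*15)*501 = (1/(187/402 + 280) + 930)*501 = (1/(112747/402) + 930)*501 = (402/112747 + 930)*501 = (104855112/112747)*501 = 52532411112/112747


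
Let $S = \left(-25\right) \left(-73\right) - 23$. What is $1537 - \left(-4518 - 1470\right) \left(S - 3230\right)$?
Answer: $-8549327$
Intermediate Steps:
$S = 1802$ ($S = 1825 - 23 = 1802$)
$1537 - \left(-4518 - 1470\right) \left(S - 3230\right) = 1537 - \left(-4518 - 1470\right) \left(1802 - 3230\right) = 1537 - \left(-4518 + \left(-3737 + 2267\right)\right) \left(-1428\right) = 1537 - \left(-4518 - 1470\right) \left(-1428\right) = 1537 - \left(-5988\right) \left(-1428\right) = 1537 - 8550864 = -8549327$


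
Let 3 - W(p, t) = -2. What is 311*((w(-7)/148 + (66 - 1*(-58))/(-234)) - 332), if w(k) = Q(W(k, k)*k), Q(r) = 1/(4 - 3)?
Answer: -1790728981/17316 ≈ -1.0341e+5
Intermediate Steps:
W(p, t) = 5 (W(p, t) = 3 - 1*(-2) = 3 + 2 = 5)
Q(r) = 1 (Q(r) = 1/1 = 1)
w(k) = 1
311*((w(-7)/148 + (66 - 1*(-58))/(-234)) - 332) = 311*((1/148 + (66 - 1*(-58))/(-234)) - 332) = 311*((1*(1/148) + (66 + 58)*(-1/234)) - 332) = 311*((1/148 + 124*(-1/234)) - 332) = 311*((1/148 - 62/117) - 332) = 311*(-9059/17316 - 332) = 311*(-5757971/17316) = -1790728981/17316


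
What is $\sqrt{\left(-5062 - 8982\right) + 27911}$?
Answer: $7 \sqrt{283} \approx 117.76$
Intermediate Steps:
$\sqrt{\left(-5062 - 8982\right) + 27911} = \sqrt{-14044 + 27911} = \sqrt{13867} = 7 \sqrt{283}$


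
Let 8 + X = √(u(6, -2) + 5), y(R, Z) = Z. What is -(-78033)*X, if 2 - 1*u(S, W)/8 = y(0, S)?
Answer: -624264 + 234099*I*√3 ≈ -6.2426e+5 + 4.0547e+5*I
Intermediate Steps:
u(S, W) = 16 - 8*S
X = -8 + 3*I*√3 (X = -8 + √((16 - 8*6) + 5) = -8 + √((16 - 48) + 5) = -8 + √(-32 + 5) = -8 + √(-27) = -8 + 3*I*√3 ≈ -8.0 + 5.1962*I)
-(-78033)*X = -(-78033)*(-8 + 3*I*√3) = -(624264 - 234099*I*√3) = -624264 + 234099*I*√3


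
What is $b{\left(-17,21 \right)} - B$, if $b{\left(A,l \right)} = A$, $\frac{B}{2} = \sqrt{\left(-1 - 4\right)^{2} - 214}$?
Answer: $-17 - 6 i \sqrt{21} \approx -17.0 - 27.495 i$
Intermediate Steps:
$B = 6 i \sqrt{21}$ ($B = 2 \sqrt{\left(-1 - 4\right)^{2} - 214} = 2 \sqrt{\left(-5\right)^{2} - 214} = 2 \sqrt{25 - 214} = 2 \sqrt{-189} = 2 \cdot 3 i \sqrt{21} = 6 i \sqrt{21} \approx 27.495 i$)
$b{\left(-17,21 \right)} - B = -17 - 6 i \sqrt{21}$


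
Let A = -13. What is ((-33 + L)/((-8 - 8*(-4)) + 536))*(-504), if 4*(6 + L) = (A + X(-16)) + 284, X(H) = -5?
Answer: -99/4 ≈ -24.750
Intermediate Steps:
L = 121/2 (L = -6 + ((-13 - 5) + 284)/4 = -6 + (-18 + 284)/4 = -6 + (1/4)*266 = -6 + 133/2 = 121/2 ≈ 60.500)
((-33 + L)/((-8 - 8*(-4)) + 536))*(-504) = ((-33 + 121/2)/((-8 - 8*(-4)) + 536))*(-504) = (55/(2*((-8 + 32) + 536)))*(-504) = (55/(2*(24 + 536)))*(-504) = ((55/2)/560)*(-504) = ((55/2)*(1/560))*(-504) = (11/224)*(-504) = -99/4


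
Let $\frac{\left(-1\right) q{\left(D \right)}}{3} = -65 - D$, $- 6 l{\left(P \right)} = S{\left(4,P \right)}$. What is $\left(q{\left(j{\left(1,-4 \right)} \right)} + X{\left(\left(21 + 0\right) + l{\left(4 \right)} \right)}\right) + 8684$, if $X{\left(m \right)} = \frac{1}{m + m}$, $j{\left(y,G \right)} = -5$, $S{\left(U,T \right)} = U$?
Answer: $\frac{1081411}{122} \approx 8864.0$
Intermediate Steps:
$l{\left(P \right)} = - \frac{2}{3}$ ($l{\left(P \right)} = \left(- \frac{1}{6}\right) 4 = - \frac{2}{3}$)
$q{\left(D \right)} = 195 + 3 D$ ($q{\left(D \right)} = - 3 \left(-65 - D\right) = 195 + 3 D$)
$X{\left(m \right)} = \frac{1}{2 m}$
$\left(q{\left(j{\left(1,-4 \right)} \right)} + X{\left(\left(21 + 0\right) + l{\left(4 \right)} \right)}\right) + 8684 = \left(\left(195 + 3 \left(-5\right)\right) + \frac{1}{2 \left(\left(21 + 0\right) - \frac{2}{3}\right)}\right) + 8684 = \left(\left(195 - 15\right) + \frac{1}{2 \left(21 - \frac{2}{3}\right)}\right) + 8684 = \left(180 + \frac{1}{2 \cdot \frac{61}{3}}\right) + 8684 = \left(180 + \frac{1}{2} \cdot \frac{3}{61}\right) + 8684 = \left(180 + \frac{3}{122}\right) + 8684 = \frac{21963}{122} + 8684 = \frac{1081411}{122}$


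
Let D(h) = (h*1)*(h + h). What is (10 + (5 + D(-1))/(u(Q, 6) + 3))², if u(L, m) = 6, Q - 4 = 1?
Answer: 9409/81 ≈ 116.16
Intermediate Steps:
Q = 5 (Q = 4 + 1 = 5)
D(h) = 2*h² (D(h) = h*(2*h) = 2*h²)
(10 + (5 + D(-1))/(u(Q, 6) + 3))² = (10 + (5 + 2*(-1)²)/(6 + 3))² = (10 + (5 + 2*1)/9)² = (10 + (5 + 2)*(⅑))² = (10 + 7*(⅑))² = (10 + 7/9)² = (97/9)² = 9409/81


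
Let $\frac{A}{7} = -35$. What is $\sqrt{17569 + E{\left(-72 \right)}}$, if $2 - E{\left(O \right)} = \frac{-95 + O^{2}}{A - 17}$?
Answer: $\frac{\sqrt{1207477042}}{262} \approx 132.63$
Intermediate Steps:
$A = -245$ ($A = 7 \left(-35\right) = -245$)
$E{\left(O \right)} = \frac{429}{262} + \frac{O^{2}}{262}$ ($E{\left(O \right)} = 2 - \frac{-95 + O^{2}}{-245 - 17} = 2 - \frac{-95 + O^{2}}{-262} = 2 - \left(-95 + O^{2}\right) \left(- \frac{1}{262}\right) = 2 - \left(\frac{95}{262} - \frac{O^{2}}{262}\right) = 2 + \left(- \frac{95}{262} + \frac{O^{2}}{262}\right) = \frac{429}{262} + \frac{O^{2}}{262}$)
$\sqrt{17569 + E{\left(-72 \right)}} = \sqrt{17569 + \left(\frac{429}{262} + \frac{\left(-72\right)^{2}}{262}\right)} = \sqrt{17569 + \left(\frac{429}{262} + \frac{1}{262} \cdot 5184\right)} = \sqrt{17569 + \left(\frac{429}{262} + \frac{2592}{131}\right)} = \sqrt{17569 + \frac{5613}{262}} = \sqrt{\frac{4608691}{262}} = \frac{\sqrt{1207477042}}{262}$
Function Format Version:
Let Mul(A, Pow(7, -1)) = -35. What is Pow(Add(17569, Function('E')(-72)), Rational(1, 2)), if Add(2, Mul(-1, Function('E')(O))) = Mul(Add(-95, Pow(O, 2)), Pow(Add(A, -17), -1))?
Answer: Mul(Rational(1, 262), Pow(1207477042, Rational(1, 2))) ≈ 132.63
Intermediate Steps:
A = -245 (A = Mul(7, -35) = -245)
Function('E')(O) = Add(Rational(429, 262), Mul(Rational(1, 262), Pow(O, 2))) (Function('E')(O) = Add(2, Mul(-1, Mul(Add(-95, Pow(O, 2)), Pow(Add(-245, -17), -1)))) = Add(2, Mul(-1, Mul(Add(-95, Pow(O, 2)), Pow(-262, -1)))) = Add(2, Mul(-1, Mul(Add(-95, Pow(O, 2)), Rational(-1, 262)))) = Add(2, Mul(-1, Add(Rational(95, 262), Mul(Rational(-1, 262), Pow(O, 2))))) = Add(2, Add(Rational(-95, 262), Mul(Rational(1, 262), Pow(O, 2)))) = Add(Rational(429, 262), Mul(Rational(1, 262), Pow(O, 2))))
Pow(Add(17569, Function('E')(-72)), Rational(1, 2)) = Pow(Add(17569, Add(Rational(429, 262), Mul(Rational(1, 262), Pow(-72, 2)))), Rational(1, 2)) = Pow(Add(17569, Add(Rational(429, 262), Mul(Rational(1, 262), 5184))), Rational(1, 2)) = Pow(Add(17569, Add(Rational(429, 262), Rational(2592, 131))), Rational(1, 2)) = Pow(Add(17569, Rational(5613, 262)), Rational(1, 2)) = Pow(Rational(4608691, 262), Rational(1, 2)) = Mul(Rational(1, 262), Pow(1207477042, Rational(1, 2)))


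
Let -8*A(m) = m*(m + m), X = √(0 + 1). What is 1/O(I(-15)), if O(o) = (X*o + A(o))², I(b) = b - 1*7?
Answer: 1/20449 ≈ 4.8902e-5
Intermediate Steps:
X = 1 (X = √1 = 1)
A(m) = -m²/4 (A(m) = -m*(m + m)/8 = -m*2*m/8 = -m²/4)
I(b) = -7 + b (I(b) = b - 7 = -7 + b)
O(o) = (o - o²/4)² (O(o) = (1*o - o²/4)² = (o - o²/4)²)
1/O(I(-15)) = 1/((-7 - 15)²*(-4 + (-7 - 15))²/16) = 1/((1/16)*(-22)²*(-4 - 22)²) = 1/((1/16)*484*(-26)²) = 1/((1/16)*484*676) = 1/20449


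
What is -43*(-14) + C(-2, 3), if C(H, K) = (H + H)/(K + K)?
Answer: 1804/3 ≈ 601.33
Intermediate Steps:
C(H, K) = H/K (C(H, K) = (2*H)/((2*K)) = (2*H)*(1/(2*K)) = H/K)
-43*(-14) + C(-2, 3) = -43*(-14) - 2/3 = 602 - 2*1/3 = 602 - 2/3 = 1804/3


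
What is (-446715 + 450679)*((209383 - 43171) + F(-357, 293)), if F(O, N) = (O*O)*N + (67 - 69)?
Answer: 148684752388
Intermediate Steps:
F(O, N) = -2 + N*O² (F(O, N) = O²*N - 2 = N*O² - 2 = -2 + N*O²)
(-446715 + 450679)*((209383 - 43171) + F(-357, 293)) = (-446715 + 450679)*((209383 - 43171) + (-2 + 293*(-357)²)) = 3964*(166212 + (-2 + 293*127449)) = 3964*(166212 + (-2 + 37342557)) = 3964*(166212 + 37342555) = 3964*37508767 = 148684752388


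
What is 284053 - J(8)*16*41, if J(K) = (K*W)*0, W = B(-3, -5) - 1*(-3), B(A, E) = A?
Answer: 284053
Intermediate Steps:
W = 0 (W = -3 - 1*(-3) = -3 + 3 = 0)
J(K) = 0 (J(K) = (K*0)*0 = 0*0 = 0)
284053 - J(8)*16*41 = 284053 - 0*16*41 = 284053 - 0*41 = 284053 - 1*0 = 284053 + 0 = 284053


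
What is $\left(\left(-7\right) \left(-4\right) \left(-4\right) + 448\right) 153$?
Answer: $51408$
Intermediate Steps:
$\left(\left(-7\right) \left(-4\right) \left(-4\right) + 448\right) 153 = \left(28 \left(-4\right) + 448\right) 153 = \left(-112 + 448\right) 153 = 336 \cdot 153 = 51408$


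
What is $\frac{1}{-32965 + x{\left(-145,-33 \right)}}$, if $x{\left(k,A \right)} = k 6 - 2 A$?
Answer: $- \frac{1}{33769} \approx -2.9613 \cdot 10^{-5}$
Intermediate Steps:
$x{\left(k,A \right)} = - 2 A + 6 k$ ($x{\left(k,A \right)} = 6 k - 2 A = - 2 A + 6 k$)
$\frac{1}{-32965 + x{\left(-145,-33 \right)}} = \frac{1}{-32965 + \left(\left(-2\right) \left(-33\right) + 6 \left(-145\right)\right)} = \frac{1}{-32965 + \left(66 - 870\right)} = \frac{1}{-32965 - 804} = \frac{1}{-33769} = - \frac{1}{33769}$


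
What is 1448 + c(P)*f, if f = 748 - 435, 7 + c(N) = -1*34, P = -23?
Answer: -11385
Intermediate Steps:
c(N) = -41 (c(N) = -7 - 1*34 = -7 - 34 = -41)
f = 313
1448 + c(P)*f = 1448 - 41*313 = 1448 - 12833 = -11385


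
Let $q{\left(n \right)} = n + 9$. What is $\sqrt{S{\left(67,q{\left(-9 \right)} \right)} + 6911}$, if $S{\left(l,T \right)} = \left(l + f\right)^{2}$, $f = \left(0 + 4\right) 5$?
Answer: $4 \sqrt{905} \approx 120.33$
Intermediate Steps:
$q{\left(n \right)} = 9 + n$
$f = 20$ ($f = 4 \cdot 5 = 20$)
$S{\left(l,T \right)} = \left(20 + l\right)^{2}$ ($S{\left(l,T \right)} = \left(l + 20\right)^{2} = \left(20 + l\right)^{2}$)
$\sqrt{S{\left(67,q{\left(-9 \right)} \right)} + 6911} = \sqrt{\left(20 + 67\right)^{2} + 6911} = \sqrt{87^{2} + 6911} = \sqrt{7569 + 6911} = \sqrt{14480} = 4 \sqrt{905}$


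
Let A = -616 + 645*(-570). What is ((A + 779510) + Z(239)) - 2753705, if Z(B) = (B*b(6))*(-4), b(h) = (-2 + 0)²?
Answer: -2346285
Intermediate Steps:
A = -368266 (A = -616 - 367650 = -368266)
b(h) = 4 (b(h) = (-2)² = 4)
Z(B) = -16*B (Z(B) = (B*4)*(-4) = (4*B)*(-4) = -16*B)
((A + 779510) + Z(239)) - 2753705 = ((-368266 + 779510) - 16*239) - 2753705 = (411244 - 3824) - 2753705 = 407420 - 2753705 = -2346285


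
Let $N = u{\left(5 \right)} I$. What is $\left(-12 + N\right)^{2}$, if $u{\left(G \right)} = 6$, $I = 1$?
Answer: $36$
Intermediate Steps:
$N = 6$ ($N = 6 \cdot 1 = 6$)
$\left(-12 + N\right)^{2} = \left(-12 + 6\right)^{2} = \left(-6\right)^{2} = 36$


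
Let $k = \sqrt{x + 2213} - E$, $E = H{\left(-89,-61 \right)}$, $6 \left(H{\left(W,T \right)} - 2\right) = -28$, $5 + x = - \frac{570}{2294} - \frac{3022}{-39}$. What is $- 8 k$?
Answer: $- \frac{64}{3} - \frac{8 \sqrt{4572857004339}}{44733} \approx -403.77$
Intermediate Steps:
$x = \frac{3231454}{44733}$ ($x = -5 - \left(- \frac{3022}{39} + \frac{285}{1147}\right) = -5 - - \frac{3455119}{44733} = -5 + \left(- \frac{285}{1147} + \frac{3022}{39}\right) = -5 + \frac{3455119}{44733} = \frac{3231454}{44733} \approx 72.239$)
$H{\left(W,T \right)} = - \frac{8}{3}$ ($H{\left(W,T \right)} = 2 + \frac{1}{6} \left(-28\right) = 2 - \frac{14}{3} = - \frac{8}{3}$)
$E = - \frac{8}{3} \approx -2.6667$
$k = \frac{8}{3} + \frac{\sqrt{4572857004339}}{44733}$ ($k = \sqrt{\frac{3231454}{44733} + 2213} - - \frac{8}{3} = \sqrt{\frac{102225583}{44733}} + \frac{8}{3} = \frac{\sqrt{4572857004339}}{44733} + \frac{8}{3} = \frac{8}{3} + \frac{\sqrt{4572857004339}}{44733} \approx 50.471$)
$- 8 k = - 8 \left(\frac{8}{3} + \frac{\sqrt{4572857004339}}{44733}\right) = - \frac{64}{3} - \frac{8 \sqrt{4572857004339}}{44733}$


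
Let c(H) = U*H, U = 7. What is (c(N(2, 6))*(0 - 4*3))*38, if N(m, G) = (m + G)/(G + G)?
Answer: -2128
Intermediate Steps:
N(m, G) = (G + m)/(2*G) (N(m, G) = (G + m)/((2*G)) = (G + m)*(1/(2*G)) = (G + m)/(2*G))
c(H) = 7*H
(c(N(2, 6))*(0 - 4*3))*38 = ((7*((1/2)*(6 + 2)/6))*(0 - 4*3))*38 = ((7*((1/2)*(1/6)*8))*(0 - 12))*38 = ((7*(2/3))*(-12))*38 = ((14/3)*(-12))*38 = -56*38 = -2128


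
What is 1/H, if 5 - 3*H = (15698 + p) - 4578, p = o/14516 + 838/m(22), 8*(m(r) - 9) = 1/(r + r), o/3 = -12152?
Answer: -34500903/128867431253 ≈ -0.00026772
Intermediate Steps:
o = -36456 (o = 3*(-12152) = -36456)
m(r) = 9 + 1/(16*r) (m(r) = 9 + 1/(8*(r + r)) = 9 + 1/(8*((2*r))) = 9 + (1/(2*r))/8 = 9 + 1/(16*r))
p = 1041585638/11500301 (p = -36456/14516 + 838/(9 + (1/16)/22) = -36456*1/14516 + 838/(9 + (1/16)*(1/22)) = -9114/3629 + 838/(9 + 1/352) = -9114/3629 + 838/(3169/352) = -9114/3629 + 838*(352/3169) = -9114/3629 + 294976/3169 = 1041585638/11500301 ≈ 90.570)
H = -128867431253/34500903 (H = 5/3 - ((15698 + 1041585638/11500301) - 4578)/3 = 5/3 - (181573310736/11500301 - 4578)/3 = 5/3 - ⅓*128924932758/11500301 = 5/3 - 42974977586/11500301 = -128867431253/34500903 ≈ -3735.2)
1/H = 1/(-128867431253/34500903) = -34500903/128867431253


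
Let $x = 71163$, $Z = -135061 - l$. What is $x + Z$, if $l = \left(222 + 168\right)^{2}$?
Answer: $-215998$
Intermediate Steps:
$l = 152100$ ($l = 390^{2} = 152100$)
$Z = -287161$ ($Z = -135061 - 152100 = -287161$)
$x + Z = 71163 - 287161 = -215998$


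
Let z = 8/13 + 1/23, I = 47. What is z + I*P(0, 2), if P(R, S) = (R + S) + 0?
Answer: 28303/299 ≈ 94.659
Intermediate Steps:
z = 197/299 (z = 8*(1/13) + 1*(1/23) = 8/13 + 1/23 = 197/299 ≈ 0.65886)
P(R, S) = R + S
z + I*P(0, 2) = 197/299 + 47*(0 + 2) = 197/299 + 47*2 = 197/299 + 94 = 28303/299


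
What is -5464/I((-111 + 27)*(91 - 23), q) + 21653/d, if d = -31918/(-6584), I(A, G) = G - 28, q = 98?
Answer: 2451258672/558565 ≈ 4388.5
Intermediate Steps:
I(A, G) = -28 + G
d = 15959/3292 (d = -31918*(-1/6584) = 15959/3292 ≈ 4.8478)
-5464/I((-111 + 27)*(91 - 23), q) + 21653/d = -5464/(-28 + 98) + 21653/(15959/3292) = -5464/70 + 21653*(3292/15959) = -5464*1/70 + 71281676/15959 = -2732/35 + 71281676/15959 = 2451258672/558565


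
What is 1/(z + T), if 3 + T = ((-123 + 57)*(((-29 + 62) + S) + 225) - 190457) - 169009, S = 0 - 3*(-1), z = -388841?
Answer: -1/765536 ≈ -1.3063e-6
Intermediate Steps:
S = 3 (S = 0 + 3 = 3)
T = -376695 (T = -3 + (((-123 + 57)*(((-29 + 62) + 3) + 225) - 190457) - 169009) = -3 + ((-66*((33 + 3) + 225) - 190457) - 169009) = -3 + ((-66*(36 + 225) - 190457) - 169009) = -3 + ((-66*261 - 190457) - 169009) = -3 + ((-17226 - 190457) - 169009) = -3 + (-207683 - 169009) = -3 - 376692 = -376695)
1/(z + T) = 1/(-388841 - 376695) = 1/(-765536) = -1/765536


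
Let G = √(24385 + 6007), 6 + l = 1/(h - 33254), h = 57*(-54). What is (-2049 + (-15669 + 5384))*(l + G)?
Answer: 1344362831/18166 - 24668*√7598 ≈ -2.0762e+6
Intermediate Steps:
h = -3078
l = -217993/36332 (l = -6 + 1/(-3078 - 33254) = -6 + 1/(-36332) = -6 - 1/36332 = -217993/36332 ≈ -6.0000)
G = 2*√7598 (G = √30392 = 2*√7598 ≈ 174.33)
(-2049 + (-15669 + 5384))*(l + G) = (-2049 + (-15669 + 5384))*(-217993/36332 + 2*√7598) = (-2049 - 10285)*(-217993/36332 + 2*√7598) = -12334*(-217993/36332 + 2*√7598) = 1344362831/18166 - 24668*√7598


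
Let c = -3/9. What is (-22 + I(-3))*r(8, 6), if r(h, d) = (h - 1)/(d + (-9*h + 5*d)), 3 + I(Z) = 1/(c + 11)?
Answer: 5579/1152 ≈ 4.8429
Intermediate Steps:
c = -⅓ (c = -3*⅑ = -⅓ ≈ -0.33333)
I(Z) = -93/32 (I(Z) = -3 + 1/(-⅓ + 11) = -3 + 1/(32/3) = -3 + 3/32 = -93/32)
r(h, d) = (-1 + h)/(-9*h + 6*d)
(-22 + I(-3))*r(8, 6) = (-22 - 93/32)*((-1 + 8)/(3*(-3*8 + 2*6))) = -797*7/(96*(-24 + 12)) = -797*7/(96*(-12)) = -797*(-1)*7/(96*12) = -797/32*(-7/36) = 5579/1152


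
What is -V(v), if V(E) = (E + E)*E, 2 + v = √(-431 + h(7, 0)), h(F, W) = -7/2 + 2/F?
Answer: 6023/7 + 4*I*√85106/7 ≈ 860.43 + 166.7*I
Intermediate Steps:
h(F, W) = -7/2 + 2/F (h(F, W) = -7*½ + 2/F = -7/2 + 2/F)
v = -2 + I*√85106/14 (v = -2 + √(-431 + (-7/2 + 2/7)) = -2 + √(-431 - 45/14) = -2 + √(-6079/14) = -2 + I*√85106/14 ≈ -2.0 + 20.838*I)
V(E) = 2*E² (V(E) = (2*E)*E = 2*E²)
-V(v) = -2*(-2 + I*√85106/14)²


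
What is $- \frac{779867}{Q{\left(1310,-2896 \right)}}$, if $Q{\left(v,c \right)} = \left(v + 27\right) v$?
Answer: $- \frac{779867}{1751470} \approx -0.44526$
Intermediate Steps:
$Q{\left(v,c \right)} = v \left(27 + v\right)$ ($Q{\left(v,c \right)} = \left(27 + v\right) v = v \left(27 + v\right)$)
$- \frac{779867}{Q{\left(1310,-2896 \right)}} = - \frac{779867}{1310 \left(27 + 1310\right)} = - \frac{779867}{1310 \cdot 1337} = - \frac{779867}{1751470}$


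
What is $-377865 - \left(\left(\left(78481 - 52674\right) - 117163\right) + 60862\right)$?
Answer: $-347371$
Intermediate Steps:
$-377865 - \left(\left(\left(78481 - 52674\right) - 117163\right) + 60862\right) = -377865 - \left(\left(25807 - 117163\right) + 60862\right) = -377865 - \left(-91356 + 60862\right) = -377865 - -30494 = -377865 + 30494 = -347371$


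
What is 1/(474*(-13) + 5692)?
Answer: -1/470 ≈ -0.0021277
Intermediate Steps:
1/(474*(-13) + 5692) = 1/(-6162 + 5692) = 1/(-470) = -1/470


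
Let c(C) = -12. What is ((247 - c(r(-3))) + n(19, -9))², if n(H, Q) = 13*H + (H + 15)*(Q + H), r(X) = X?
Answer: 715716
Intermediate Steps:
n(H, Q) = 13*H + (15 + H)*(H + Q)
((247 - c(r(-3))) + n(19, -9))² = ((247 - 1*(-12)) + (19² + 15*(-9) + 28*19 + 19*(-9)))² = ((247 + 12) + (361 - 135 + 532 - 171))² = (259 + 587)² = 846² = 715716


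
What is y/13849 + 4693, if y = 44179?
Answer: 65037536/13849 ≈ 4696.2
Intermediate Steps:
y/13849 + 4693 = 44179/13849 + 4693 = 65037536/13849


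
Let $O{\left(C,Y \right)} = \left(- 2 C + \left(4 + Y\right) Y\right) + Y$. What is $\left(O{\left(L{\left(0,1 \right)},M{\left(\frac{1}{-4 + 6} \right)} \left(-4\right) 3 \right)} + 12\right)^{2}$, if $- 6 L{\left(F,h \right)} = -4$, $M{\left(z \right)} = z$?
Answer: $\frac{2500}{9} \approx 277.78$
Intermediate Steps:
$L{\left(F,h \right)} = \frac{2}{3}$ ($L{\left(F,h \right)} = \left(- \frac{1}{6}\right) \left(-4\right) = \frac{2}{3}$)
$O{\left(C,Y \right)} = Y - 2 C + Y \left(4 + Y\right)$ ($O{\left(C,Y \right)} = \left(- 2 C + Y \left(4 + Y\right)\right) + Y = Y - 2 C + Y \left(4 + Y\right)$)
$\left(O{\left(L{\left(0,1 \right)},M{\left(\frac{1}{-4 + 6} \right)} \left(-4\right) 3 \right)} + 12\right)^{2} = \left(\left(\left(\frac{1}{-4 + 6} \left(-4\right) 3\right)^{2} - \frac{4}{3} + 5 \frac{1}{-4 + 6} \left(-4\right) 3\right) + 12\right)^{2} = \left(\left(\left(\frac{1}{2} \left(-4\right) 3\right)^{2} - \frac{4}{3} + 5 \cdot \frac{1}{2} \left(-4\right) 3\right) + 12\right)^{2} = \left(\left(\left(\left(-2\right) 3\right)^{2} - \frac{4}{3} + 5 \left(\left(-2\right) 3\right)\right) + 12\right)^{2} = \left(\left(\left(-6\right)^{2} - \frac{4}{3} + 5 \left(-6\right)\right) + 12\right)^{2} = \left(\left(36 - \frac{4}{3} - 30\right) + 12\right)^{2} = \left(\frac{14}{3} + 12\right)^{2} = \left(\frac{50}{3}\right)^{2} = \frac{2500}{9}$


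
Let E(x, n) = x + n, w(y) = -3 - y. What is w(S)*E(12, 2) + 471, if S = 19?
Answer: 163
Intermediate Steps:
E(x, n) = n + x
w(S)*E(12, 2) + 471 = (-3 - 1*19)*(2 + 12) + 471 = (-3 - 19)*14 + 471 = -22*14 + 471 = -308 + 471 = 163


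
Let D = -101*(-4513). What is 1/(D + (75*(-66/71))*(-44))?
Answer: 71/32580523 ≈ 2.1792e-6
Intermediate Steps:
D = 455813
1/(D + (75*(-66/71))*(-44)) = 1/(455813 + (75*(-66/71))*(-44)) = 1/(455813 - 4950/71*(-44)) = 1/(455813 + 217800/71) = 1/(32580523/71) = 71/32580523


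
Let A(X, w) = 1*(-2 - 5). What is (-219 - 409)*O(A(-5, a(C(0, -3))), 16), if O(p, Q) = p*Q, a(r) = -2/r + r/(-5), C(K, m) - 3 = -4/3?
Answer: 70336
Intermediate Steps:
C(K, m) = 5/3 (C(K, m) = 3 - 4/3 = 5/3)
a(r) = -2/r - r/5 (a(r) = -2/r + r*(-⅕) = -2/r - r/5)
A(X, w) = -7 (A(X, w) = 1*(-7) = -7)
O(p, Q) = Q*p
(-219 - 409)*O(A(-5, a(C(0, -3))), 16) = (-219 - 409)*(16*(-7)) = -628*(-112) = 70336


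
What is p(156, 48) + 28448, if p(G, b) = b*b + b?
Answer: 30800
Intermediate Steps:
p(G, b) = b + b² (p(G, b) = b² + b = b + b²)
p(156, 48) + 28448 = 48*(1 + 48) + 28448 = 48*49 + 28448 = 2352 + 28448 = 30800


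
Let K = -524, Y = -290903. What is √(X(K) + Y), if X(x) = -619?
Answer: I*√291522 ≈ 539.93*I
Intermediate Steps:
√(X(K) + Y) = √(-619 - 290903) = √(-291522) = I*√291522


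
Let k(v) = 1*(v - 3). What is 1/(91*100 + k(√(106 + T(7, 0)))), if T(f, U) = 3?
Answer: 9097/82755300 - √109/82755300 ≈ 0.00010980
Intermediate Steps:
k(v) = -3 + v (k(v) = 1*(-3 + v) = -3 + v)
1/(91*100 + k(√(106 + T(7, 0)))) = 1/(91*100 + (-3 + √(106 + 3))) = 1/(9100 + (-3 + √109)) = 1/(9097 + √109)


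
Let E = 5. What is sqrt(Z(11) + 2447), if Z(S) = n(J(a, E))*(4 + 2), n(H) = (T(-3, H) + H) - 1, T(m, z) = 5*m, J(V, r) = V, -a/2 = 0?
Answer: sqrt(2351) ≈ 48.487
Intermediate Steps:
a = 0 (a = -2*0 = 0)
n(H) = -16 + H (n(H) = (5*(-3) + H) - 1 = (-15 + H) - 1 = -16 + H)
Z(S) = -96 (Z(S) = (-16 + 0)*(4 + 2) = -16*6 = -96)
sqrt(Z(11) + 2447) = sqrt(-96 + 2447) = sqrt(2351)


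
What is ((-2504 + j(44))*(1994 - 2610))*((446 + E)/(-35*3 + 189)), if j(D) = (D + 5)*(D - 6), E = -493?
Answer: -221276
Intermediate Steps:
j(D) = (-6 + D)*(5 + D) (j(D) = (5 + D)*(-6 + D) = (-6 + D)*(5 + D))
((-2504 + j(44))*(1994 - 2610))*((446 + E)/(-35*3 + 189)) = ((-2504 + (-30 + 44² - 1*44))*(1994 - 2610))*((446 - 493)/(-35*3 + 189)) = ((-2504 + (-30 + 1936 - 44))*(-616))*(-47/(-105 + 189)) = ((-2504 + 1862)*(-616))*(-47/84) = (-642*(-616))*(-47*1/84) = 395472*(-47/84) = -221276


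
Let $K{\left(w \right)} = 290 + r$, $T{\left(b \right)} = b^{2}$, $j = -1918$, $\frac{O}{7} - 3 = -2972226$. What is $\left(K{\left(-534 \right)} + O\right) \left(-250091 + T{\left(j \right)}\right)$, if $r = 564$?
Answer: $-71331704975531$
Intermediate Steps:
$O = -20805561$ ($O = 21 + 7 \left(-2972226\right) = 21 - 20805582 = -20805561$)
$K{\left(w \right)} = 854$ ($K{\left(w \right)} = 290 + 564 = 854$)
$\left(K{\left(-534 \right)} + O\right) \left(-250091 + T{\left(j \right)}\right) = \left(854 - 20805561\right) \left(-250091 + \left(-1918\right)^{2}\right) = - 20804707 \left(-250091 + 3678724\right) = \left(-20804707\right) 3428633 = -71331704975531$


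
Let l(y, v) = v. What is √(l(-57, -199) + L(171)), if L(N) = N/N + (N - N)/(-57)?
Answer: 3*I*√22 ≈ 14.071*I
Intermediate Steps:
L(N) = 1 (L(N) = 1 + 0*(-1/57) = 1 + 0 = 1)
√(l(-57, -199) + L(171)) = √(-199 + 1) = √(-198) = 3*I*√22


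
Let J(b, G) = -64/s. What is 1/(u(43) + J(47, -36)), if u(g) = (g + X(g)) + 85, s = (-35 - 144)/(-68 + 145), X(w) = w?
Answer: 179/35537 ≈ 0.0050370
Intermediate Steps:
s = -179/77 ≈ -2.3247
J(b, G) = 4928/179 (J(b, G) = -64/(-179/77) = -64*(-77/179) = 4928/179)
u(g) = 85 + 2*g (u(g) = (g + g) + 85 = 2*g + 85 = 85 + 2*g)
1/(u(43) + J(47, -36)) = 1/((85 + 2*43) + 4928/179) = 1/((85 + 86) + 4928/179) = 1/(171 + 4928/179) = 1/(35537/179) = 179/35537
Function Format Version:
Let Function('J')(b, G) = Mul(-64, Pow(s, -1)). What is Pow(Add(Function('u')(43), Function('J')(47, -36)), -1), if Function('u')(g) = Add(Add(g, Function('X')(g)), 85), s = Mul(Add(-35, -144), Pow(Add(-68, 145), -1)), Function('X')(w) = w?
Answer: Rational(179, 35537) ≈ 0.0050370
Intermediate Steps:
s = Rational(-179, 77) (s = Mul(-179, Pow(77, -1)) = Mul(-179, Rational(1, 77)) = Rational(-179, 77) ≈ -2.3247)
Function('J')(b, G) = Rational(4928, 179) (Function('J')(b, G) = Mul(-64, Pow(Rational(-179, 77), -1)) = Mul(-64, Rational(-77, 179)) = Rational(4928, 179))
Function('u')(g) = Add(85, Mul(2, g)) (Function('u')(g) = Add(Add(g, g), 85) = Add(Mul(2, g), 85) = Add(85, Mul(2, g)))
Pow(Add(Function('u')(43), Function('J')(47, -36)), -1) = Pow(Add(Add(85, Mul(2, 43)), Rational(4928, 179)), -1) = Pow(Add(Add(85, 86), Rational(4928, 179)), -1) = Pow(Add(171, Rational(4928, 179)), -1) = Pow(Rational(35537, 179), -1) = Rational(179, 35537)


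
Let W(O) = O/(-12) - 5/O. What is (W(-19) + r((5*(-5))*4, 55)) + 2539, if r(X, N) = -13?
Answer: 576349/228 ≈ 2527.8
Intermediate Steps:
W(O) = -5/O - O/12 (W(O) = O*(-1/12) - 5/O = -O/12 - 5/O = -5/O - O/12)
(W(-19) + r((5*(-5))*4, 55)) + 2539 = ((-5/(-19) - 1/12*(-19)) - 13) + 2539 = ((-5*(-1/19) + 19/12) - 13) + 2539 = ((5/19 + 19/12) - 13) + 2539 = (421/228 - 13) + 2539 = -2543/228 + 2539 = 576349/228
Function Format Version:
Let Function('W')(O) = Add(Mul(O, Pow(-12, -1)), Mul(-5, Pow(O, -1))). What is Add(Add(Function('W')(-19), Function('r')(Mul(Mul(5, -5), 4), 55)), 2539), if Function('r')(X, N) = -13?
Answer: Rational(576349, 228) ≈ 2527.8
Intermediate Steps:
Function('W')(O) = Add(Mul(-5, Pow(O, -1)), Mul(Rational(-1, 12), O)) (Function('W')(O) = Add(Mul(O, Rational(-1, 12)), Mul(-5, Pow(O, -1))) = Add(Mul(Rational(-1, 12), O), Mul(-5, Pow(O, -1))) = Add(Mul(-5, Pow(O, -1)), Mul(Rational(-1, 12), O)))
Add(Add(Function('W')(-19), Function('r')(Mul(Mul(5, -5), 4), 55)), 2539) = Add(Add(Add(Mul(-5, Pow(-19, -1)), Mul(Rational(-1, 12), -19)), -13), 2539) = Add(Add(Add(Mul(-5, Rational(-1, 19)), Rational(19, 12)), -13), 2539) = Add(Add(Add(Rational(5, 19), Rational(19, 12)), -13), 2539) = Add(Add(Rational(421, 228), -13), 2539) = Add(Rational(-2543, 228), 2539) = Rational(576349, 228)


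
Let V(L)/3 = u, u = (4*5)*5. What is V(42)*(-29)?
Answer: -8700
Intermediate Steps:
u = 100 (u = 20*5 = 100)
V(L) = 300 (V(L) = 3*100 = 300)
V(42)*(-29) = 300*(-29) = -8700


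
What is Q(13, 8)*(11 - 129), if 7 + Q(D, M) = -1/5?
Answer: 4248/5 ≈ 849.60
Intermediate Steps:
Q(D, M) = -36/5 (Q(D, M) = -7 - 1/5 = -7 - 1*⅕ = -7 - ⅕ = -36/5)
Q(13, 8)*(11 - 129) = -36*(11 - 129)/5 = -36/5*(-118) = 4248/5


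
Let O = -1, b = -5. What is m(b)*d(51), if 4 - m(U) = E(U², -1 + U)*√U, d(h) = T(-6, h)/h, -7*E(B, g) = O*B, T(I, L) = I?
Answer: -8/17 + 50*I*√5/119 ≈ -0.47059 + 0.93952*I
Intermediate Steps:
E(B, g) = B/7 (E(B, g) = -(-1)*B/7 = B/7)
d(h) = -6/h
m(U) = 4 - U^(5/2)/7 (m(U) = 4 - U²/7*√U = 4 - U^(5/2)/7)
m(b)*d(51) = (4 - 25*I*√5/7)*(-6/51) = (4 - 25*I*√5/7)*(-6*1/51) = (4 - 25*I*√5/7)*(-2/17) = -8/17 + 50*I*√5/119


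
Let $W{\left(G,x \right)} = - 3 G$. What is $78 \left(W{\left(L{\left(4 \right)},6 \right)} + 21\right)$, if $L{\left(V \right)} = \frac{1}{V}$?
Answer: $\frac{3159}{2} \approx 1579.5$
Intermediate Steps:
$78 \left(W{\left(L{\left(4 \right)},6 \right)} + 21\right) = 78 \left(- \frac{3}{4} + 21\right) = 78 \cdot \frac{81}{4} = \frac{3159}{2}$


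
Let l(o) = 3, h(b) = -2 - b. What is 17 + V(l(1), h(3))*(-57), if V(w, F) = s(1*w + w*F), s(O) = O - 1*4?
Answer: 929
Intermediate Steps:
s(O) = -4 + O (s(O) = O - 4 = -4 + O)
V(w, F) = -4 + w + F*w (V(w, F) = -4 + (1*w + w*F) = -4 + (w + F*w) = -4 + w + F*w)
17 + V(l(1), h(3))*(-57) = 17 + (-4 + 3*(1 + (-2 - 1*3)))*(-57) = 17 + (-4 + 3*(1 + (-2 - 3)))*(-57) = 17 + (-4 + 3*(1 - 5))*(-57) = 17 + (-4 + 3*(-4))*(-57) = 17 + (-4 - 12)*(-57) = 17 - 16*(-57) = 17 + 912 = 929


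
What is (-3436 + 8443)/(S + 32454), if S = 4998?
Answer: 1669/12484 ≈ 0.13369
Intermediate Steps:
(-3436 + 8443)/(S + 32454) = (-3436 + 8443)/(4998 + 32454) = 5007/37452 = 5007*(1/37452) = 1669/12484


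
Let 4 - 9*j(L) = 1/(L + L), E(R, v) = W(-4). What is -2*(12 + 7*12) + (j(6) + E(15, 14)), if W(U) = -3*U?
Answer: -19393/108 ≈ -179.56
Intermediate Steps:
E(R, v) = 12 (E(R, v) = -3*(-4) = 12)
j(L) = 4/9 - 1/(18*L) (j(L) = 4/9 - 1/(9*(L + L)) = 4/9 - 1/(2*L)/9 = 4/9 - 1/(18*L))
-2*(12 + 7*12) + (j(6) + E(15, 14)) = -2*(12 + 7*12) + ((1/18)*(-1 + 8*6)/6 + 12) = -2*(12 + 84) + ((1/18)*(1/6)*(-1 + 48) + 12) = -2*96 + ((1/18)*(1/6)*47 + 12) = -192 + (47/108 + 12) = -192 + 1343/108 = -19393/108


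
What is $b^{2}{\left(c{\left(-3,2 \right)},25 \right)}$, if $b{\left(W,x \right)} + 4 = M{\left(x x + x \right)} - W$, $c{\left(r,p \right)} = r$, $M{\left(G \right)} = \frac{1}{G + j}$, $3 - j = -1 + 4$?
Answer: $\frac{421201}{422500} \approx 0.99693$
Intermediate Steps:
$j = 0$ ($j = 3 - \left(-1 + 4\right) = 3 - 3 = 0$)
$M{\left(G \right)} = \frac{1}{G}$ ($M{\left(G \right)} = \frac{1}{G + 0} = \frac{1}{G}$)
$b{\left(W,x \right)} = -4 + \frac{1}{x + x^{2}} - W$ ($b{\left(W,x \right)} = -4 - \left(W - \frac{1}{x x + x}\right) = -4 - \left(W - \frac{1}{x^{2} + x}\right) = -4 - \left(W - \frac{1}{x + x^{2}}\right) = -4 + \frac{1}{x + x^{2}} - W$)
$b^{2}{\left(c{\left(-3,2 \right)},25 \right)} = \left(\frac{1 - 25 \left(1 + 25\right) \left(4 - 3\right)}{25 \left(1 + 25\right)}\right)^{2} = \left(\frac{1 - 25 \cdot 26 \cdot 1}{25 \cdot 26}\right)^{2} = \left(\frac{1}{25} \cdot \frac{1}{26} \left(1 - 650\right)\right)^{2} = \left(\frac{1}{25} \cdot \frac{1}{26} \left(-649\right)\right)^{2} = \left(- \frac{649}{650}\right)^{2} = \frac{421201}{422500}$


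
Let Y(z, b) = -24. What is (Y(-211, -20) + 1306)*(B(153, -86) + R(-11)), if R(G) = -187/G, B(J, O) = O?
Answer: -88458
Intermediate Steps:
(Y(-211, -20) + 1306)*(B(153, -86) + R(-11)) = (-24 + 1306)*(-86 - 187/(-11)) = 1282*(-86 - 187*(-1/11)) = 1282*(-86 + 17) = 1282*(-69) = -88458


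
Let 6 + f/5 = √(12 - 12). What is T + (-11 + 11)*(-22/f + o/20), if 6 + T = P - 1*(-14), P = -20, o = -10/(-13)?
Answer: -12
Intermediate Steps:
o = 10/13 (o = -10*(-1/13) = 10/13 ≈ 0.76923)
f = -30 (f = -30 + 5*√(12 - 12) = -30 + 5*√0 = -30 + 5*0 = -30 + 0 = -30)
T = -12 (T = -6 + (-20 - 1*(-14)) = -6 + (-20 + 14) = -6 - 6 = -12)
T + (-11 + 11)*(-22/f + o/20) = -12 + (-11 + 11)*(-22/(-30) + (10/13)/20) = -12 + 0*(-22*(-1/30) + (10/13)*(1/20)) = -12 + 0*(11/15 + 1/26) = -12 + 0*(301/390) = -12 + 0 = -12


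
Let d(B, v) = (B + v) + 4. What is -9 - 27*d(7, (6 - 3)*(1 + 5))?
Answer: -792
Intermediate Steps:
d(B, v) = 4 + B + v
-9 - 27*d(7, (6 - 3)*(1 + 5)) = -9 - 27*(4 + 7 + (6 - 3)*(1 + 5)) = -9 - 27*(4 + 7 + 3*6) = -9 - 27*(4 + 7 + 18) = -9 - 27*29 = -9 - 783 = -792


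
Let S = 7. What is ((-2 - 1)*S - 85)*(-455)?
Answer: 48230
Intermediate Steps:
((-2 - 1)*S - 85)*(-455) = ((-2 - 1)*7 - 85)*(-455) = (-3*7 - 85)*(-455) = (-21 - 85)*(-455) = -106*(-455) = 48230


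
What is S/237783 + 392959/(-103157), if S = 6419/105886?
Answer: -1413411157764137/371039382122838 ≈ -3.8093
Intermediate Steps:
S = 6419/105886 (S = 6419*(1/105886) = 6419/105886 ≈ 0.060622)
S/237783 + 392959/(-103157) = (6419/105886)/237783 + 392959/(-103157) = (6419/105886)*(1/237783) + 392959*(-1/103157) = 917/3596841534 - 392959/103157 = -1413411157764137/371039382122838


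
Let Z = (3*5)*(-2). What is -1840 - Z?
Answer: -1810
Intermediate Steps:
Z = -30 (Z = 15*(-2) = -30)
-1840 - Z = -1840 - 1*(-30) = -1840 + 30 = -1810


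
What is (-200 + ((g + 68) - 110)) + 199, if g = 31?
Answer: -12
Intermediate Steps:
(-200 + ((g + 68) - 110)) + 199 = (-200 + ((31 + 68) - 110)) + 199 = (-200 + (99 - 110)) + 199 = (-200 - 11) + 199 = -211 + 199 = -12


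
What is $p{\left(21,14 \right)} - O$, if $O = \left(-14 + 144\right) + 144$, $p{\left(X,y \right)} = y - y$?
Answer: $-274$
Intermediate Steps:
$p{\left(X,y \right)} = 0$
$O = 274$ ($O = 130 + 144 = 274$)
$p{\left(21,14 \right)} - O = 0 - 274 = -274$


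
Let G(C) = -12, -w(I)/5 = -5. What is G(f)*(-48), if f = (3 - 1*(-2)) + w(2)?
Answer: 576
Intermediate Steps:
w(I) = 25 (w(I) = -5*(-5) = 25)
f = 30 (f = (3 - 1*(-2)) + 25 = (3 + 2) + 25 = 5 + 25 = 30)
G(f)*(-48) = -12*(-48) = 576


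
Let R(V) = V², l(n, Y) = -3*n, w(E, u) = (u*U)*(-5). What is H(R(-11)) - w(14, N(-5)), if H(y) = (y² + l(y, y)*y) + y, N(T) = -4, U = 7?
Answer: -29301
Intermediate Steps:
w(E, u) = -35*u (w(E, u) = (u*7)*(-5) = (7*u)*(-5) = -35*u)
H(y) = y - 2*y² (H(y) = (y² + (-3*y)*y) + y = (y² - 3*y²) + y = -2*y² + y = y - 2*y²)
H(R(-11)) - w(14, N(-5)) = (-11)²*(1 - 2*(-11)²) - (-35)*(-4) = 121*(1 - 2*121) - 1*140 = 121*(1 - 242) - 140 = 121*(-241) - 140 = -29161 - 140 = -29301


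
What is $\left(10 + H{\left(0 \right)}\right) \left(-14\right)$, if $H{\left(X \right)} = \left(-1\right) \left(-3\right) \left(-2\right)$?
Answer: $-56$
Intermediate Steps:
$H{\left(X \right)} = -6$ ($H{\left(X \right)} = 3 \left(-2\right) = -6$)
$\left(10 + H{\left(0 \right)}\right) \left(-14\right) = \left(10 - 6\right) \left(-14\right) = 4 \left(-14\right) = -56$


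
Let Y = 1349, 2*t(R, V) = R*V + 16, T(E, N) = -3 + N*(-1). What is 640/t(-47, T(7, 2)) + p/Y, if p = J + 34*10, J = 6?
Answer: 1813566/338599 ≈ 5.3561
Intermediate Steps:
T(E, N) = -3 - N
p = 346 (p = 6 + 34*10 = 6 + 340 = 346)
t(R, V) = 8 + R*V/2 (t(R, V) = (R*V + 16)/2 = (16 + R*V)/2 = 8 + R*V/2)
640/t(-47, T(7, 2)) + p/Y = 640/(8 + (1/2)*(-47)*(-3 - 1*2)) + 346/1349 = 640/(8 + (1/2)*(-47)*(-3 - 2)) + 346*(1/1349) = 640/(8 + (1/2)*(-47)*(-5)) + 346/1349 = 640/(8 + 235/2) + 346/1349 = 640/(251/2) + 346/1349 = 640*(2/251) + 346/1349 = 1280/251 + 346/1349 = 1813566/338599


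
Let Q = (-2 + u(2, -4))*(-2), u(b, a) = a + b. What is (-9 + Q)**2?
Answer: 1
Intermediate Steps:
Q = 8 (Q = (-2 + (-4 + 2))*(-2) = (-2 - 2)*(-2) = -4*(-2) = 8)
(-9 + Q)**2 = (-9 + 8)**2 = (-1)**2 = 1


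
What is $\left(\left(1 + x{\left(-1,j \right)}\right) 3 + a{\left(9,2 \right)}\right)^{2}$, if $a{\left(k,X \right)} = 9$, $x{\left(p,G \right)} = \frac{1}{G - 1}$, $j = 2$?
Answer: $225$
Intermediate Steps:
$x{\left(p,G \right)} = \frac{1}{-1 + G}$
$\left(\left(1 + x{\left(-1,j \right)}\right) 3 + a{\left(9,2 \right)}\right)^{2} = \left(\left(1 + \frac{1}{-1 + 2}\right) 3 + 9\right)^{2} = \left(\left(1 + 1^{-1}\right) 3 + 9\right)^{2} = \left(\left(1 + 1\right) 3 + 9\right)^{2} = \left(2 \cdot 3 + 9\right)^{2} = \left(6 + 9\right)^{2} = 15^{2} = 225$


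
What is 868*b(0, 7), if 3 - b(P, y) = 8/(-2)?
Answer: 6076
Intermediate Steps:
b(P, y) = 7 (b(P, y) = 3 - 8/(-2) = 3 - 8*(-1)/2 = 3 - 1*(-4) = 3 + 4 = 7)
868*b(0, 7) = 868*7 = 6076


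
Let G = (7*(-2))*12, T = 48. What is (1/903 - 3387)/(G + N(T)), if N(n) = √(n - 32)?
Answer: 764615/37023 ≈ 20.652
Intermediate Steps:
G = -168 (G = -14*12 = -168)
N(n) = √(-32 + n)
(1/903 - 3387)/(G + N(T)) = (1/903 - 3387)/(-168 + √(-32 + 48)) = (1/903 - 3387)/(-168 + √16) = -3058460/(903*(-168 + 4)) = -3058460/903/(-164) = -3058460/903*(-1/164) = 764615/37023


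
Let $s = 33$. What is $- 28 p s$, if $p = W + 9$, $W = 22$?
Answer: $-28644$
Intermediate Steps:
$p = 31$ ($p = 22 + 9 = 31$)
$- 28 p s = \left(-28\right) 31 \cdot 33 = \left(-868\right) 33 = -28644$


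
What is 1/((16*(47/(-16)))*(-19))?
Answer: 1/893 ≈ 0.0011198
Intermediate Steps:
1/((16*(47/(-16)))*(-19)) = 1/((16*(47*(-1/16)))*(-19)) = 1/((16*(-47/16))*(-19)) = 1/(-47*(-19)) = 1/893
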